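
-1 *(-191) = 191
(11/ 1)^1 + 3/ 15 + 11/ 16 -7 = 391/ 80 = 4.89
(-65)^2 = 4225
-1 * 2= -2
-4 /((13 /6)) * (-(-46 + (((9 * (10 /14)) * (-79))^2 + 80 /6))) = 303274184 /637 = 476097.62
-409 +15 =-394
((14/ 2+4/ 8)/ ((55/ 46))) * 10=690/ 11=62.73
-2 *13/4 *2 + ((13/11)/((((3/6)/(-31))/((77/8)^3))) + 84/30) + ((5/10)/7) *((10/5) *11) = -585477127/8960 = -65343.43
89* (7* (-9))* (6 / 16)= -16821 / 8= -2102.62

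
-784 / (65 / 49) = -38416 / 65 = -591.02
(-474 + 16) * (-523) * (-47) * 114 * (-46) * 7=413262261384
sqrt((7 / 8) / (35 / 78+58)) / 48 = sqrt(1244607) / 437664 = 0.00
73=73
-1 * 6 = -6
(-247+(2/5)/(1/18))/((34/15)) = -3597/34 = -105.79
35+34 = 69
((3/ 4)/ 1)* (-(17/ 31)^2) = -867/ 3844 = -0.23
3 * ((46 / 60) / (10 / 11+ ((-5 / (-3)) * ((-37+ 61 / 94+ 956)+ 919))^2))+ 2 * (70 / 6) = 106485471308504 / 4563663008175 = 23.33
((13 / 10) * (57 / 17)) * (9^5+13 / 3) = 4375852 / 17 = 257403.06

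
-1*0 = 0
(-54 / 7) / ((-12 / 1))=9 / 14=0.64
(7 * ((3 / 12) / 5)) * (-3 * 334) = -3507 / 10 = -350.70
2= 2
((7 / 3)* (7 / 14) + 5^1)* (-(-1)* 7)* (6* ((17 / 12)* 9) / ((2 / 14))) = 92463 / 4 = 23115.75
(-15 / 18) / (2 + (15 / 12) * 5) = -0.10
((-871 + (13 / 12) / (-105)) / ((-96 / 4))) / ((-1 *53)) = -1097473 / 1602720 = -0.68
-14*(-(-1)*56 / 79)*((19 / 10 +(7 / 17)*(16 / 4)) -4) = 30184 / 6715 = 4.50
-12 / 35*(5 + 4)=-108 / 35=-3.09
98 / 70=7 / 5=1.40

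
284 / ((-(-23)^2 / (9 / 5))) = -2556 / 2645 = -0.97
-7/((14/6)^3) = -27/49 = -0.55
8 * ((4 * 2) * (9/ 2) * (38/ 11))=10944/ 11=994.91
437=437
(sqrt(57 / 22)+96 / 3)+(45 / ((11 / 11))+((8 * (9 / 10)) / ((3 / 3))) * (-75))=-463+sqrt(1254) / 22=-461.39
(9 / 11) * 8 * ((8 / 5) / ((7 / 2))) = 1152 / 385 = 2.99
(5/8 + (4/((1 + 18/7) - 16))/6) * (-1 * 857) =-1022401/2088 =-489.66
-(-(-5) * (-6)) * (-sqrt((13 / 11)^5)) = -5070 * sqrt(143) / 1331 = -45.55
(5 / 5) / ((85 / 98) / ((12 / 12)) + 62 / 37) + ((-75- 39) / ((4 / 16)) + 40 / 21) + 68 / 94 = -4122615776 / 9101127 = -452.98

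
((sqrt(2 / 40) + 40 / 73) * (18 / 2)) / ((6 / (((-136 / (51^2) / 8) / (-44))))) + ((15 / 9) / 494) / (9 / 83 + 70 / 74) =sqrt(5) / 44880 + 217608965 / 65507272116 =0.00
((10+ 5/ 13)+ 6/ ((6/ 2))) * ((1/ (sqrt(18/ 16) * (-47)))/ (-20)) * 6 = 161 * sqrt(2)/ 3055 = 0.07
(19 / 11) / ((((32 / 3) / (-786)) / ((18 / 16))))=-201609 / 1408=-143.19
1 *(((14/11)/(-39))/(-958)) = 7/205491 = 0.00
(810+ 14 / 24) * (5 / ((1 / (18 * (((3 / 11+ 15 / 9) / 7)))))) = 1556320 / 77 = 20211.95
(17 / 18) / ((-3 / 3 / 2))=-17 / 9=-1.89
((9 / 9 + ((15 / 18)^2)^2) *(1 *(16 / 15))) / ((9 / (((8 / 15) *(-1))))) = -15368 / 164025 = -0.09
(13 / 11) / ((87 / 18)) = 78 / 319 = 0.24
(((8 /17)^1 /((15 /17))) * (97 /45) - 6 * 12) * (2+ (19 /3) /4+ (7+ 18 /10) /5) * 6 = -38330936 /16875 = -2271.46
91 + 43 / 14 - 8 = 1205 / 14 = 86.07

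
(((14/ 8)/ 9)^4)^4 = 33232930569601/ 7958661109946400884391936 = 0.00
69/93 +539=539.74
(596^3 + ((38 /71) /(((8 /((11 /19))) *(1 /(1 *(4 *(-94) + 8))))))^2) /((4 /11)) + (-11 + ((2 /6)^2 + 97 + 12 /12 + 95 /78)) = 686759238745349 /1179594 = 582199671.03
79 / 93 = 0.85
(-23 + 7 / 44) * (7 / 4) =-7035 / 176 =-39.97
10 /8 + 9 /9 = 2.25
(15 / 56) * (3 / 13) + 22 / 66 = 863 / 2184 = 0.40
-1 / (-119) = 1 / 119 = 0.01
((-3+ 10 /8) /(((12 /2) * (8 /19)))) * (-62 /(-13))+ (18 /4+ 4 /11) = 21415 /13728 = 1.56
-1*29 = -29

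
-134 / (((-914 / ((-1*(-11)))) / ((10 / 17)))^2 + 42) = -405350 / 60484411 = -0.01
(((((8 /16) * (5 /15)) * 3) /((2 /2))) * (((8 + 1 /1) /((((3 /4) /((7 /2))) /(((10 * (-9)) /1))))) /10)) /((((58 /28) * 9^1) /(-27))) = 7938 /29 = 273.72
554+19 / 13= 7221 / 13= 555.46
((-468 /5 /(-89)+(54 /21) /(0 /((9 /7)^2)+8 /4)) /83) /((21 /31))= 75237 /1809815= 0.04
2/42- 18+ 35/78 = -9557/546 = -17.50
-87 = -87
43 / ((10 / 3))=129 / 10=12.90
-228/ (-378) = 38/ 63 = 0.60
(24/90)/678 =2/5085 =0.00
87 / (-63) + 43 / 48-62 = -20995 / 336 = -62.49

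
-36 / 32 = -9 / 8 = -1.12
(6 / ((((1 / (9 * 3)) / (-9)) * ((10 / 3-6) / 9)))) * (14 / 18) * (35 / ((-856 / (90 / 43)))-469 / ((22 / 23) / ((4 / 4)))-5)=-1535362864371 / 809776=-1896034.04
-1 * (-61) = 61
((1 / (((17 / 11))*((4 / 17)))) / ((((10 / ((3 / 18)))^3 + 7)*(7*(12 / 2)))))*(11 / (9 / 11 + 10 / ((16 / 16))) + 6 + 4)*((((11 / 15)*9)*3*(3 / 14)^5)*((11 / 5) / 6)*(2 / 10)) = 38547333 / 17595042313408000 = 0.00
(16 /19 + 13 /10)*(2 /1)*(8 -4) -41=-2267 /95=-23.86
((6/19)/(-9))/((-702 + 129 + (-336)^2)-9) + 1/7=3200942/22406643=0.14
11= 11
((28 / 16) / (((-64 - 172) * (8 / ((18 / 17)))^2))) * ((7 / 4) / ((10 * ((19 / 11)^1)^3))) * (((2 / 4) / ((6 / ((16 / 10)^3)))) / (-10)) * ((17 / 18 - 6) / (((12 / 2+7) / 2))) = -1369599 / 11695280900000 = -0.00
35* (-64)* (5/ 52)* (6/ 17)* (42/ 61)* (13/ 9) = -78400/ 1037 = -75.60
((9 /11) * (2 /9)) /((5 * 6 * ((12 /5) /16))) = 4 /99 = 0.04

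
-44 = -44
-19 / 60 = -0.32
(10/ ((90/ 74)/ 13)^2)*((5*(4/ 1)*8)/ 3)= 14807104/ 243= 60934.58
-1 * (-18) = 18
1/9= 0.11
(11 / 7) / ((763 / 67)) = 737 / 5341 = 0.14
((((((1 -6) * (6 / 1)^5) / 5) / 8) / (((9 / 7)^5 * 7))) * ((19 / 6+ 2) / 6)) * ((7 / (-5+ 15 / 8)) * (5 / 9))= 4168136 / 98415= 42.35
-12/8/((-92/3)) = 9/184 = 0.05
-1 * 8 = -8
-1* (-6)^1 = 6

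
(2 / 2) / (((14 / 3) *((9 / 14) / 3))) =1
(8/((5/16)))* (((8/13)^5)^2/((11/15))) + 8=12543864143128/1516443410339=8.27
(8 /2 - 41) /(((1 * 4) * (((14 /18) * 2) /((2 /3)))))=-111 /28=-3.96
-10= -10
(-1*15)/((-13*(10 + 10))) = 0.06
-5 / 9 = -0.56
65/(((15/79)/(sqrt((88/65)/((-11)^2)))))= 158 * sqrt(1430)/165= 36.21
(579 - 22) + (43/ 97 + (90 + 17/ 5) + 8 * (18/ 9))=323419/ 485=666.84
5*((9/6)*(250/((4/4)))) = 1875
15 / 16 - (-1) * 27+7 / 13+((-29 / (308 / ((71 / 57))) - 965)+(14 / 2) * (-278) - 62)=-2688198397 / 912912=-2944.64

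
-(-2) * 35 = 70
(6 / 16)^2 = 9 / 64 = 0.14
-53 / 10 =-5.30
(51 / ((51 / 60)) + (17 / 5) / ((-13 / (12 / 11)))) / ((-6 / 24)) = -238.86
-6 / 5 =-1.20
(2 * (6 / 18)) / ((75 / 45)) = 2 / 5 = 0.40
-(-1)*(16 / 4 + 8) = 12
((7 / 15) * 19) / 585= 133 / 8775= 0.02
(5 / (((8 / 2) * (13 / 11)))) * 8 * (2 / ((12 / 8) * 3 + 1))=40 / 13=3.08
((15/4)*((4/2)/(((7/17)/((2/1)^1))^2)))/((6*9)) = 1445/441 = 3.28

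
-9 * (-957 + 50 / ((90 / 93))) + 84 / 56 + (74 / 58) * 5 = 473041 / 58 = 8155.88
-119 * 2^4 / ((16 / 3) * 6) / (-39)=119 / 78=1.53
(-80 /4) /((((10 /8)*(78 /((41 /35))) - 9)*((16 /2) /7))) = -1435 /6087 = -0.24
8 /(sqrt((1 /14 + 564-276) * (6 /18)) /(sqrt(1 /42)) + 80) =640 /2367-8 * sqrt(4033) /2367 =0.06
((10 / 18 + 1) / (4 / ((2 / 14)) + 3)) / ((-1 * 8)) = -7 / 1116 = -0.01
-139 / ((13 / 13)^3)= -139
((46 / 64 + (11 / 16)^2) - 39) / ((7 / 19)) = -183901 / 1792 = -102.62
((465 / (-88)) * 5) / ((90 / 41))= -6355 / 528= -12.04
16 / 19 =0.84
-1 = -1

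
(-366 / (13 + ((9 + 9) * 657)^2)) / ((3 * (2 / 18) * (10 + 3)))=-1098 / 1818105757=-0.00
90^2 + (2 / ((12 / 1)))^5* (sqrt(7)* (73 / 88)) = 73* sqrt(7) / 684288 + 8100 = 8100.00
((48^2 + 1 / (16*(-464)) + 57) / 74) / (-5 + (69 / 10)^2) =438201575 / 585222784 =0.75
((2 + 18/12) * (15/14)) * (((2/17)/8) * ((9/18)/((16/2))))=15/4352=0.00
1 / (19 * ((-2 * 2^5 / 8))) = -1 / 152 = -0.01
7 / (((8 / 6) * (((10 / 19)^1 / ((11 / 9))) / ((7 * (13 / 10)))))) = 133133 / 1200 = 110.94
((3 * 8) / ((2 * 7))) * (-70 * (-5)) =600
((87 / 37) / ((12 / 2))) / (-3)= -29 / 222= -0.13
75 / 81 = 25 / 27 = 0.93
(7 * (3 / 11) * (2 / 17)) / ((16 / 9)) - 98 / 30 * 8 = -583597 / 22440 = -26.01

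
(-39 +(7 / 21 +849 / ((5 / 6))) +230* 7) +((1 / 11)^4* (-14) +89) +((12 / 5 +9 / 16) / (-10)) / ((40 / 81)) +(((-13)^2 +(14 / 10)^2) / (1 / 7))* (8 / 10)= 1022080049701 / 281107200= 3635.91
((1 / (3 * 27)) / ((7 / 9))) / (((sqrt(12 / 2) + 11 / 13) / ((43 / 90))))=-6149 / 5063310 + 7267 * sqrt(6) / 5063310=0.00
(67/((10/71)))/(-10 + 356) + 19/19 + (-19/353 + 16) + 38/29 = 695343729/35420020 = 19.63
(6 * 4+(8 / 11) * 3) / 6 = 4.36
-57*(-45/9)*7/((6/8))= 2660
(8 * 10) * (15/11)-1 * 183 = -813/11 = -73.91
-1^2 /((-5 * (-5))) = -1 /25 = -0.04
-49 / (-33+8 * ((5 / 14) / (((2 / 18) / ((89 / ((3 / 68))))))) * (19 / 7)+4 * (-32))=-2401 / 6891391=-0.00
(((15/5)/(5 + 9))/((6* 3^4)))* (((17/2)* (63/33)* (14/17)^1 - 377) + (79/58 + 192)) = -108635/1446984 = -0.08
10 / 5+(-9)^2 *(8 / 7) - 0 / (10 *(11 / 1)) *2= 662 / 7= 94.57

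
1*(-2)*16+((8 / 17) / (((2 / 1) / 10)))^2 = -7648 / 289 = -26.46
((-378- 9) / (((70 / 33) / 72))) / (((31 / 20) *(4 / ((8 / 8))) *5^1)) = -459756 / 1085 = -423.74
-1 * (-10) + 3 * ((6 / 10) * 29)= 311 / 5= 62.20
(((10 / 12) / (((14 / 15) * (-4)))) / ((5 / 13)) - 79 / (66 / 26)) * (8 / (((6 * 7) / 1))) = -117169 / 19404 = -6.04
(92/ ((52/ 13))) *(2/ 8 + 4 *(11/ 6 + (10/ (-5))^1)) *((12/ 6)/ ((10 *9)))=-23/ 108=-0.21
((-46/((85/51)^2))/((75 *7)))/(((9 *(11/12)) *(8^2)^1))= -0.00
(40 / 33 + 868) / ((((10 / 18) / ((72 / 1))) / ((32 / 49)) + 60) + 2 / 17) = 3370484736 / 233159927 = 14.46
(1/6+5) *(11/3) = 341/18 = 18.94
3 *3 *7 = 63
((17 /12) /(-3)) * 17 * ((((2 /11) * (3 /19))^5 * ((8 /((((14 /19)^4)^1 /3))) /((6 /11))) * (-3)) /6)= 7803 /667907779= 0.00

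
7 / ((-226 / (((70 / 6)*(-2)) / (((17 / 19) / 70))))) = 325850 / 5763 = 56.54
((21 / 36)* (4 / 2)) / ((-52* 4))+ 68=84857 / 1248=67.99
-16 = -16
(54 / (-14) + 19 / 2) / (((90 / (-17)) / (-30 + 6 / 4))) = 25517 / 840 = 30.38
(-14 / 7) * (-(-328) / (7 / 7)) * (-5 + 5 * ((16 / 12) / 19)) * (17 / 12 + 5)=3346420 / 171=19569.71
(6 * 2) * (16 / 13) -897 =-11469 / 13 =-882.23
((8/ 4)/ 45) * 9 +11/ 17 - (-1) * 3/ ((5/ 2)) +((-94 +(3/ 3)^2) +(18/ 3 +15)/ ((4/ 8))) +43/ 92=-377593/ 7820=-48.29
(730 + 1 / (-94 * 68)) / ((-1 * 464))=-4666159 / 2965888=-1.57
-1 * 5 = -5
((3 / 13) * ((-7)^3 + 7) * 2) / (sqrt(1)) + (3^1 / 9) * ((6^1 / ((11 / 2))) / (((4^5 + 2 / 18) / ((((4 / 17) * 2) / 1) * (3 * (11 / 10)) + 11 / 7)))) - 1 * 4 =-872390056 / 5484115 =-159.08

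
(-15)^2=225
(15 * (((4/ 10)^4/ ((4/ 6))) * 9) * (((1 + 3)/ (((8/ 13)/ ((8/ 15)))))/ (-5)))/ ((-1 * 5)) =0.72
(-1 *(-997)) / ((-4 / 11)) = -10967 / 4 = -2741.75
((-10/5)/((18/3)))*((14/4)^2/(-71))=49/852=0.06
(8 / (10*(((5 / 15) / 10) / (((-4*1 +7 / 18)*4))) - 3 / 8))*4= -16640 / 207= -80.39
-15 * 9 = -135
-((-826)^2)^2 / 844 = -551540924.38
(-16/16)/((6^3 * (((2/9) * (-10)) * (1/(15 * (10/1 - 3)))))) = 7/32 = 0.22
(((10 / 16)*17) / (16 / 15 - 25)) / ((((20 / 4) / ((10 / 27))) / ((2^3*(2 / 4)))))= -425 / 3231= -0.13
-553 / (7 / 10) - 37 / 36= -28477 / 36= -791.03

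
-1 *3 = -3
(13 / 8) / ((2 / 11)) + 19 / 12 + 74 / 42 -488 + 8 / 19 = -3034291 / 6384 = -475.30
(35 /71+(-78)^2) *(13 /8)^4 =12338323439 /290816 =42426.56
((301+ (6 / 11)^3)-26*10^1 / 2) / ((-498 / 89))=-30.59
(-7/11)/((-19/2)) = 14/209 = 0.07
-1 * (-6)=6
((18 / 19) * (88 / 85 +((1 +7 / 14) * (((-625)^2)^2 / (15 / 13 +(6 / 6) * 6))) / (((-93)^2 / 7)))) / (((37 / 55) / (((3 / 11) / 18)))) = 1180267381173319 / 2136193446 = 552509.60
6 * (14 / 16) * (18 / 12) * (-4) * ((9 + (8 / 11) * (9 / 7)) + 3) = -4482 / 11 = -407.45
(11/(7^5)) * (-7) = -11/2401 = -0.00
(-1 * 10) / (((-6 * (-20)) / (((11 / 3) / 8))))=-11 / 288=-0.04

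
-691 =-691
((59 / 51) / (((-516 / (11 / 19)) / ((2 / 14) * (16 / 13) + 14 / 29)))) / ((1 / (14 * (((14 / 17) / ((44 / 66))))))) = -3947867 / 267043803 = -0.01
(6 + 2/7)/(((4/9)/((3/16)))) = 297/112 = 2.65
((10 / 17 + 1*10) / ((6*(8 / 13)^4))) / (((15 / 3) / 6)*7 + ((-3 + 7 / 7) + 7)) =19773 / 17408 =1.14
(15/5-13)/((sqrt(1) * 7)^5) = -10/16807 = -0.00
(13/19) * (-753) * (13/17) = -127257/323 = -393.98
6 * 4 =24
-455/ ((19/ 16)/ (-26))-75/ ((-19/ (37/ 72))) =4543645/ 456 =9964.13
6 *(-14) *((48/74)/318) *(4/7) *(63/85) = -12096/166685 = -0.07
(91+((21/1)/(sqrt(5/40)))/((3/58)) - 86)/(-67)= -17.21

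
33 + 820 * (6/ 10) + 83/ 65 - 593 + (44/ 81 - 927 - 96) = -5734532/ 5265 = -1089.18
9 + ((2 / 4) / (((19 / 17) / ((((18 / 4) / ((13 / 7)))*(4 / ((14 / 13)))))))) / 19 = 6651 / 722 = 9.21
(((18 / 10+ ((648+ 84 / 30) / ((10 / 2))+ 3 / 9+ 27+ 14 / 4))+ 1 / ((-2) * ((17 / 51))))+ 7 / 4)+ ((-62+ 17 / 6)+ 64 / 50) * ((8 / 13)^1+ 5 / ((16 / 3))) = 760781 / 10400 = 73.15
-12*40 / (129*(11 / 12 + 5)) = -1920 / 3053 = -0.63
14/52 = 7/26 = 0.27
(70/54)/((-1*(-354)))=35/9558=0.00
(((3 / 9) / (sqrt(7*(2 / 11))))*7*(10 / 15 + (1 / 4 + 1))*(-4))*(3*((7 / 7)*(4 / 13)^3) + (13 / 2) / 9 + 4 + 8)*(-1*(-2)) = -11651087*sqrt(154) / 355914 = -406.24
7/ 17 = 0.41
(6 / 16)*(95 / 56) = 285 / 448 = 0.64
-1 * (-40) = 40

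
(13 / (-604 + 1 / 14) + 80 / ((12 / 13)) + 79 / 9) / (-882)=-7261207 / 67115790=-0.11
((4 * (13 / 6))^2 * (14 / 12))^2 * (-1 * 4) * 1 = -22391824 / 729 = -30715.81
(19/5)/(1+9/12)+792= 27796/35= 794.17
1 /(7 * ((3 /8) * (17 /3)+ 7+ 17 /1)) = 8 /1463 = 0.01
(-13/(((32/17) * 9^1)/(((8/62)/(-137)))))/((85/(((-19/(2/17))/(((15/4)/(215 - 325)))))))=46189/1146690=0.04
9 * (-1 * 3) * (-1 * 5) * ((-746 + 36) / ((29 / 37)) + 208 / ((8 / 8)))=-2732130 / 29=-94211.38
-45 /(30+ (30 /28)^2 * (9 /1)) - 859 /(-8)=447989 /4216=106.26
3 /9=1 /3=0.33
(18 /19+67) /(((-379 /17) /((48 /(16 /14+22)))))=-1229032 /194427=-6.32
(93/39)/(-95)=-31/1235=-0.03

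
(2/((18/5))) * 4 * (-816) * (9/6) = -2720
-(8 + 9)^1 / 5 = -17 / 5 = -3.40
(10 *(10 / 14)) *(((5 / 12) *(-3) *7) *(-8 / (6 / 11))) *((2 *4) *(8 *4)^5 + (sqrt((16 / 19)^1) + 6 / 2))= 11000 *sqrt(19) / 57 + 738197512250 / 3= 246065838257.86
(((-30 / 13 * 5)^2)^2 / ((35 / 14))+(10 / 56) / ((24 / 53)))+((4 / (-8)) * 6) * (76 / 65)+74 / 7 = 681115714493 / 95964960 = 7097.55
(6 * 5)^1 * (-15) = -450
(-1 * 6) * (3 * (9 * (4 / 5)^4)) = -66.36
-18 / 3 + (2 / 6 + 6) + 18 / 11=65 / 33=1.97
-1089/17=-64.06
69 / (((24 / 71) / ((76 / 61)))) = 31027 / 122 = 254.32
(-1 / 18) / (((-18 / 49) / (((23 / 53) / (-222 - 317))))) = -23 / 188892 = -0.00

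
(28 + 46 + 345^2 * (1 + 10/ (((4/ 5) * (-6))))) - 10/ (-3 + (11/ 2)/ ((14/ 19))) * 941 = -13097759/ 100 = -130977.59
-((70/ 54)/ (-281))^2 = -0.00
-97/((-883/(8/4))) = 194/883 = 0.22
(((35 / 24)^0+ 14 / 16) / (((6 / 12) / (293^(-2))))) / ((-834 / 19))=-95 / 95464088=-0.00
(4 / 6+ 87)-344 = -769 / 3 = -256.33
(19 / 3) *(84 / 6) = 266 / 3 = 88.67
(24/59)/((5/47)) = 1128/295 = 3.82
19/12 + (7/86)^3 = 3022295/1908168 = 1.58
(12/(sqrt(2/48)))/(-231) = -8 * sqrt(6)/77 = -0.25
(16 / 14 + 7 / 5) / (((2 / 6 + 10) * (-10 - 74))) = -89 / 30380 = -0.00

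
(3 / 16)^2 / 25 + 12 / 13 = 0.92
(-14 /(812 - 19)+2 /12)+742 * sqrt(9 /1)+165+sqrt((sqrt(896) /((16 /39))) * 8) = 2 * 14^(1 /4) * sqrt(39)+11377087 /4758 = 2415.31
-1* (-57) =57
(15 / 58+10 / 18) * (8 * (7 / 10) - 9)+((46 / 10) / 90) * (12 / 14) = -248873 / 91350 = -2.72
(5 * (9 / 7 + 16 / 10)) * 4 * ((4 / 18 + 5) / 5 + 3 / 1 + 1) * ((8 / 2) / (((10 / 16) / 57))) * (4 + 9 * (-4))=-3398611.14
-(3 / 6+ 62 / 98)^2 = -12321 / 9604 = -1.28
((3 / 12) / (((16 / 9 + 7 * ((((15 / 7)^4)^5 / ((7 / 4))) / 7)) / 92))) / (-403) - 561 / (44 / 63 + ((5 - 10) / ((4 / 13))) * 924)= 15500421186269166425742874366509 / 414845183058693333353454766514276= 0.04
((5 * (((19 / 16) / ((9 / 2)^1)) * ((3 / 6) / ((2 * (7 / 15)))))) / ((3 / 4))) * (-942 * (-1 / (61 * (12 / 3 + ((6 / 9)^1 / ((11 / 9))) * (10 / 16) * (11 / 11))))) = 820325 / 244671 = 3.35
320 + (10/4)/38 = 24325/76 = 320.07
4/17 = 0.24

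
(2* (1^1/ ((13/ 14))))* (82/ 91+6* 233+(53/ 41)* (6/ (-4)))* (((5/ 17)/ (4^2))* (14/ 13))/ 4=364844585/ 24500944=14.89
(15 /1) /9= 5 /3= 1.67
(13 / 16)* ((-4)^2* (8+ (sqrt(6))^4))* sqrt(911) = 572* sqrt(911) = 17264.55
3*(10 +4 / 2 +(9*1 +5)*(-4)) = -132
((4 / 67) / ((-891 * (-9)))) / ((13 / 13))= 4 / 537273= 0.00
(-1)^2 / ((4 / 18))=9 / 2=4.50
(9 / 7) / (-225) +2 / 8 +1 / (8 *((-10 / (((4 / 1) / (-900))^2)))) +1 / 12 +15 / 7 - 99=-2736612007 / 28350000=-96.53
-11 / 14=-0.79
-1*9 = -9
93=93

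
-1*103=-103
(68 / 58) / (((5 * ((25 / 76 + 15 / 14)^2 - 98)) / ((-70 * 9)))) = 1212474816 / 788258483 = 1.54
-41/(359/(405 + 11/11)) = -16646/359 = -46.37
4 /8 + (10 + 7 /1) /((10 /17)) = 147 /5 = 29.40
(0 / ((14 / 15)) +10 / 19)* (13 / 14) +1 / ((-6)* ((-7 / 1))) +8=6793 / 798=8.51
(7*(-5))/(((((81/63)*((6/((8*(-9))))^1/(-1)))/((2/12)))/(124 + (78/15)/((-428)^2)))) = -2782565597/412164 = -6751.11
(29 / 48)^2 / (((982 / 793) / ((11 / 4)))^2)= 63992303089 / 35548839936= 1.80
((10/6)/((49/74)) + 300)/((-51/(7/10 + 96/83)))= -6852827/622251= -11.01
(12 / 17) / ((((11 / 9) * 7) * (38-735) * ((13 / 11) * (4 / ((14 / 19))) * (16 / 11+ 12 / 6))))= -297 / 55607357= -0.00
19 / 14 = 1.36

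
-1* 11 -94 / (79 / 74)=-7825 / 79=-99.05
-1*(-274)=274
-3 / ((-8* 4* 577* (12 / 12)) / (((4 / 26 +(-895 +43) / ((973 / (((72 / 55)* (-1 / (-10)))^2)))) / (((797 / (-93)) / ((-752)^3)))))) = 492429723035675904 / 439901775438125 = 1119.41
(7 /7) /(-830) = -0.00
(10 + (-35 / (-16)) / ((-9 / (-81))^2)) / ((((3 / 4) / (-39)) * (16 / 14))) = -272545 / 32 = -8517.03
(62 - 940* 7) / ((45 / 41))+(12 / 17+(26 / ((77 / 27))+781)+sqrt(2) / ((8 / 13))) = -303231127 / 58905+13* sqrt(2) / 8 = -5145.50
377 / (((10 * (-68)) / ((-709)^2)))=-278692.26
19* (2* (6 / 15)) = 76 / 5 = 15.20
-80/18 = -40/9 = -4.44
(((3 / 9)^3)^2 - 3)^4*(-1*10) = -228349797312160 / 282429536481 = -808.52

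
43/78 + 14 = 1135/78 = 14.55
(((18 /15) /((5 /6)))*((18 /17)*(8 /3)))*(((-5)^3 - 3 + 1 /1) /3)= -73152 /425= -172.12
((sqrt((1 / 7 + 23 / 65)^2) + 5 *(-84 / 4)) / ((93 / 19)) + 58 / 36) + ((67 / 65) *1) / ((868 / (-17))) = -10033333 / 507780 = -19.76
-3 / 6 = -1 / 2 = -0.50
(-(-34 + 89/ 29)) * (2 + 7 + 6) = 13455/ 29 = 463.97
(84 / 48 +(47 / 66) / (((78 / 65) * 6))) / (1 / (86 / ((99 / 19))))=3589081 / 117612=30.52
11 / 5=2.20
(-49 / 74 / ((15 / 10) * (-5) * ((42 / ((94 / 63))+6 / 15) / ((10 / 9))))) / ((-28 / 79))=-0.01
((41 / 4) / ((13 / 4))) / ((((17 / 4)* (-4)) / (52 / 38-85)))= 65149 / 4199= 15.52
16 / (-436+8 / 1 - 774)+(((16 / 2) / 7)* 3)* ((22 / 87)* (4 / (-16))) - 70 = -70.23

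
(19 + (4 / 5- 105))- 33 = -591 / 5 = -118.20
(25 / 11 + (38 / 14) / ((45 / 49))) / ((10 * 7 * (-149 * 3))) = -1294 / 7744275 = -0.00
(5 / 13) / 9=5 / 117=0.04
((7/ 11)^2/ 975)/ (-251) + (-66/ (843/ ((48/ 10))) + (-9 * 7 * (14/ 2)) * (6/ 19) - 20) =-25238440664501/ 158096999775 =-159.64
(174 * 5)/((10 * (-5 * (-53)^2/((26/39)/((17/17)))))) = -58/14045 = -0.00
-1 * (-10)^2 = -100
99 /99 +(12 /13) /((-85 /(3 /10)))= 1.00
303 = 303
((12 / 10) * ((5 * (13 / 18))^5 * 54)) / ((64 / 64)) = 232058125 / 5832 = 39790.49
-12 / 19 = -0.63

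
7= 7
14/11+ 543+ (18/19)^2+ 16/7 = 15217633/27797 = 547.46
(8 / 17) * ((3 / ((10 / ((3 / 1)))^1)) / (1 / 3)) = 108 / 85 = 1.27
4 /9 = 0.44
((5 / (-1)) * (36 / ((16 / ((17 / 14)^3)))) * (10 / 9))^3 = -1852935570265625 / 165288374272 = -11210.32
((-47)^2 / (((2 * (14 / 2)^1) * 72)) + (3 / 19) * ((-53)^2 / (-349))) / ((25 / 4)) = 6153463 / 41775300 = 0.15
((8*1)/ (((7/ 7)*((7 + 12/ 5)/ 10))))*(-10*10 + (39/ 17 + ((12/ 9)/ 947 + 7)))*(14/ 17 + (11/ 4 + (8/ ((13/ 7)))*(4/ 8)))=-2217975750200/ 501660939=-4421.26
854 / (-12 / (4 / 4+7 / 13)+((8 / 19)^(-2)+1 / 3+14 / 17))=-13937280 / 16361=-851.86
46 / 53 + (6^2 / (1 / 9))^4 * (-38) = -22194200600018 / 53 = -418758501887.13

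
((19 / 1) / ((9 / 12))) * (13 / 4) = 82.33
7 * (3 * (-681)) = -14301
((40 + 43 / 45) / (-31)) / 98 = -1843 / 136710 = -0.01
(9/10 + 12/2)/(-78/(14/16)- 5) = -483/6590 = -0.07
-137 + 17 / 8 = -1079 / 8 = -134.88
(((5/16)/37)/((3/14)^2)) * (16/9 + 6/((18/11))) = 12005/11988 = 1.00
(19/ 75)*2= 38/ 75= 0.51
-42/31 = -1.35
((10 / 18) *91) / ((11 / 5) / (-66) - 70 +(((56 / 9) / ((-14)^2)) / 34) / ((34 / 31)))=-4602325 / 6375407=-0.72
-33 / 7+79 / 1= 520 / 7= 74.29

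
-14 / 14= -1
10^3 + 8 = 1008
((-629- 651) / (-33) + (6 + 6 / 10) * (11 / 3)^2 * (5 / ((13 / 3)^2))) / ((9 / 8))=2784712 / 50193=55.48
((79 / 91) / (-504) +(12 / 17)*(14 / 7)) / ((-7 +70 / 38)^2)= 0.05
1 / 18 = 0.06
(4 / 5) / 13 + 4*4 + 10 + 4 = 30.06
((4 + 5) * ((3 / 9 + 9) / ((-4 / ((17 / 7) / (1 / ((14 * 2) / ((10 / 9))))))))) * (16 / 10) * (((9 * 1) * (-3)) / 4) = 347004 / 25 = 13880.16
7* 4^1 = 28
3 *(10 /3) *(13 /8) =65 /4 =16.25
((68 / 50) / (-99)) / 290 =-17 / 358875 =-0.00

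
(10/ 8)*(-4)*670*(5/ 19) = -16750/ 19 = -881.58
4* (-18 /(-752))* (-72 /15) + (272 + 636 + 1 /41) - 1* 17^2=618.56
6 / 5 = 1.20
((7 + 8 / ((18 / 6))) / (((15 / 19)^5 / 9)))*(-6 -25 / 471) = -204721389221 / 119221875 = -1717.15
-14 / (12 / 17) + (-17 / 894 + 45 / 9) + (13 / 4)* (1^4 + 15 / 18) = -31805 / 3576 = -8.89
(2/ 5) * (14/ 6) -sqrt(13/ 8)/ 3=14/ 15 -sqrt(26)/ 12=0.51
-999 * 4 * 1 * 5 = -19980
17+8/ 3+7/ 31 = 19.89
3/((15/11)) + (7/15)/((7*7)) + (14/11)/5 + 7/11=3581/1155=3.10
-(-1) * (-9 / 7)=-9 / 7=-1.29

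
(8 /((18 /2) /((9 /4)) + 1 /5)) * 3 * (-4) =-160 /7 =-22.86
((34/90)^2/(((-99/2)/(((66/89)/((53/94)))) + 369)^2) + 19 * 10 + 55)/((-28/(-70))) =26648977957501/43508535210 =612.50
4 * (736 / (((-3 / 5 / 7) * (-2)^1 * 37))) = 51520 / 111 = 464.14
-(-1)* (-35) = -35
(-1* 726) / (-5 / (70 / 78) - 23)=2541 / 100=25.41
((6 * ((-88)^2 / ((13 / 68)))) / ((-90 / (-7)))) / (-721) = -526592 / 20085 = -26.22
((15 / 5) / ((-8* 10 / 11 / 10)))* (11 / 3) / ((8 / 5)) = -605 / 64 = -9.45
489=489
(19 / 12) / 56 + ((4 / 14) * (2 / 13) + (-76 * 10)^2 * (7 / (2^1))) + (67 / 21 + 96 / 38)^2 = 133887917720987 / 66227616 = 2021632.75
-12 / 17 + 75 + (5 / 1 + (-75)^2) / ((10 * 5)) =15886 / 85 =186.89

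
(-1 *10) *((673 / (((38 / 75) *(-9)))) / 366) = 84125 / 20862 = 4.03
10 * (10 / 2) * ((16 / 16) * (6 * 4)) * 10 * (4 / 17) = 48000 / 17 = 2823.53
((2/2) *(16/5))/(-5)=-16/25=-0.64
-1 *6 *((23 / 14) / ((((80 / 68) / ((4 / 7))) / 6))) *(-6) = 172.36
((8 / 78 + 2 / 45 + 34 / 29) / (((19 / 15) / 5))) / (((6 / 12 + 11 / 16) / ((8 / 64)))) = 0.55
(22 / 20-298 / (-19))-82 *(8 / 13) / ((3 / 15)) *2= -1204943 / 2470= -487.83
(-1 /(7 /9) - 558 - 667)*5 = -6131.43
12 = 12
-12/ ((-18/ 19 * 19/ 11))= 22/ 3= 7.33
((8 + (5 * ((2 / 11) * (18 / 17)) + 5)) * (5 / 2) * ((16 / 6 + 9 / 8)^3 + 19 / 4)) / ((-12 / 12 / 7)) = -74865790475 / 5170176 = -14480.32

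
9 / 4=2.25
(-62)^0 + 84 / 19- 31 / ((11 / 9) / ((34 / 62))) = -1774 / 209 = -8.49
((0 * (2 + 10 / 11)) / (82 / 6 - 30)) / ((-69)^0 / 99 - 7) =0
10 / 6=5 / 3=1.67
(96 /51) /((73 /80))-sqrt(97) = 2560 /1241-sqrt(97) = -7.79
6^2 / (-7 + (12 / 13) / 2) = -468 / 85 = -5.51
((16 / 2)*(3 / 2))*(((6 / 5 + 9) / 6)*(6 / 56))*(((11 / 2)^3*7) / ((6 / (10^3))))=1697025 / 4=424256.25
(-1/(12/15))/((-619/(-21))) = -105/2476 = -0.04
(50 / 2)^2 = 625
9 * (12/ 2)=54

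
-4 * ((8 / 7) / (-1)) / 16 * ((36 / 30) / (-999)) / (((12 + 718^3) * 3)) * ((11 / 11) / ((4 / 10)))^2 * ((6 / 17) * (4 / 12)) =-5 / 22001677816482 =-0.00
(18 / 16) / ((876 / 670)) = 1005 / 1168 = 0.86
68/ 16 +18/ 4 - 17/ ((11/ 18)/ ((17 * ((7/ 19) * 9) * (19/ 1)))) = -1310519/ 44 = -29784.52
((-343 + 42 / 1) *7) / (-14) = 301 / 2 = 150.50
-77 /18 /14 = -11 /36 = -0.31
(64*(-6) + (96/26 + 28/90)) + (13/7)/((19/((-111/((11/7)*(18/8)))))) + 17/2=-91592419/244530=-374.57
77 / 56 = 11 / 8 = 1.38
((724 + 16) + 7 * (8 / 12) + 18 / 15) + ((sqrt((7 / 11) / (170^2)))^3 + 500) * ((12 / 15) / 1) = 7 * sqrt(77) / 743091250 + 17188 / 15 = 1145.87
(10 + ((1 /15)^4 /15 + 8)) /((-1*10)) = -13668751 /7593750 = -1.80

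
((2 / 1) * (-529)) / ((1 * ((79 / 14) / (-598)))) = 8857576 / 79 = 112121.22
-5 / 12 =-0.42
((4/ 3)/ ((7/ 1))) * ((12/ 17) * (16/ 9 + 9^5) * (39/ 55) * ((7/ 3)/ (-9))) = -1459.60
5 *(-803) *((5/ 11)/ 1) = -1825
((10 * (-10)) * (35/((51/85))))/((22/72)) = -210000/11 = -19090.91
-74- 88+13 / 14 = -2255 / 14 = -161.07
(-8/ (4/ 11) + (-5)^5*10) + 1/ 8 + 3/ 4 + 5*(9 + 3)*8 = -246329/ 8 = -30791.12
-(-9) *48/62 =216/31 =6.97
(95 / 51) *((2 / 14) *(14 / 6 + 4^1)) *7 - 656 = -98563 / 153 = -644.20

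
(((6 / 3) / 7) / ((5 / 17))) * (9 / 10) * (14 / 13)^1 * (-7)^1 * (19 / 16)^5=-2651902029 / 170393600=-15.56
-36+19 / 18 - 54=-1601 / 18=-88.94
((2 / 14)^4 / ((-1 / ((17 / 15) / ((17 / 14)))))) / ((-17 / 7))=2 / 12495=0.00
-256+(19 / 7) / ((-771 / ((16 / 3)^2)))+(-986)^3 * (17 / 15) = -263847778155992 / 242865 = -1086396879.57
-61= -61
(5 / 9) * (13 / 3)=65 / 27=2.41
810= 810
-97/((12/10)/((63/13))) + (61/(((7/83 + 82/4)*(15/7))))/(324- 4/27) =-126794432751/323681020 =-391.73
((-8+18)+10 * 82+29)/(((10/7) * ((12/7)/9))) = 3156.82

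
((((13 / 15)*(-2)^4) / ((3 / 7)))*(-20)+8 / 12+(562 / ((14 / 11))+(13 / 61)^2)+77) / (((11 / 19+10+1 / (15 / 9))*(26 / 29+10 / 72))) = -165111166790 / 14951264517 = -11.04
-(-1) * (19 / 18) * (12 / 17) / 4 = 19 / 102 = 0.19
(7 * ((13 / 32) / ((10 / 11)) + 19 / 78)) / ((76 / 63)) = 4.01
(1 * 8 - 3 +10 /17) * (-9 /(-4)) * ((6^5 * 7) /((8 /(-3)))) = -4363065 /17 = -256650.88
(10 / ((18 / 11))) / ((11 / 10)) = 50 / 9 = 5.56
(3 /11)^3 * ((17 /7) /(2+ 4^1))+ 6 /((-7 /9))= -143595 /18634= -7.71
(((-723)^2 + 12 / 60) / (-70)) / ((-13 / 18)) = 3360402 / 325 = 10339.70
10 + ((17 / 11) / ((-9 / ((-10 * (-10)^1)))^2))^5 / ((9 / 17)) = 2413756900050539510310890590 / 5053951031089059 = 477597999110.49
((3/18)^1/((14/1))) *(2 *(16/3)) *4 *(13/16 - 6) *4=-664/63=-10.54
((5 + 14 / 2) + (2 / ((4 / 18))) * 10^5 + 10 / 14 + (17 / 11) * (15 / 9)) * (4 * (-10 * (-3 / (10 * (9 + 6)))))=831614128 / 1155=720012.23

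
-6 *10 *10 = -600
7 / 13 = 0.54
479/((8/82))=19639/4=4909.75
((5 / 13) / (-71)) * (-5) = 25 / 923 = 0.03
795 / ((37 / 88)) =69960 / 37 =1890.81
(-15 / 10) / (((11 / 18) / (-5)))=135 / 11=12.27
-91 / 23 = -3.96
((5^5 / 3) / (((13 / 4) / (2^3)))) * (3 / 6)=1282.05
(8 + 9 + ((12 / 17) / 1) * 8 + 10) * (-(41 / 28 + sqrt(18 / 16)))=-22755 / 476 - 1665 * sqrt(2) / 68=-82.43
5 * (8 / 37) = 40 / 37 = 1.08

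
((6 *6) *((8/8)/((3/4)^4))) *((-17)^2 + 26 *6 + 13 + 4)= 52565.33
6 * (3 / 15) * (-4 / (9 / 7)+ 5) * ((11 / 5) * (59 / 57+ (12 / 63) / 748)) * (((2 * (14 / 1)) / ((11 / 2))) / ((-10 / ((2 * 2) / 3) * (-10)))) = 3296 / 9405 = 0.35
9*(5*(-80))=-3600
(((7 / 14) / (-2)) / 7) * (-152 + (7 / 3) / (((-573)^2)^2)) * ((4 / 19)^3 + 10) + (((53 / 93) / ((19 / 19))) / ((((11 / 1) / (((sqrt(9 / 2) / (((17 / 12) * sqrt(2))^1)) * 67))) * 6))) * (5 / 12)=19655663059958973738997 / 360049222276143720012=54.59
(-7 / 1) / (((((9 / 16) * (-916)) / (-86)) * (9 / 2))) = -4816 / 18549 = -0.26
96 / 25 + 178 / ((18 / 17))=38689 / 225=171.95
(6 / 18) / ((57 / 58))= 58 / 171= 0.34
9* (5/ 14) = 45/ 14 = 3.21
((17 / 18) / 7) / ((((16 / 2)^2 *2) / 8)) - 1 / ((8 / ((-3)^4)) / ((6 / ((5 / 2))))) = -24.29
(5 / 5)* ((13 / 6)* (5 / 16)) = 65 / 96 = 0.68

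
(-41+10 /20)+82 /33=-2509 /66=-38.02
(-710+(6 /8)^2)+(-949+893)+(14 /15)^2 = -2752439 /3600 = -764.57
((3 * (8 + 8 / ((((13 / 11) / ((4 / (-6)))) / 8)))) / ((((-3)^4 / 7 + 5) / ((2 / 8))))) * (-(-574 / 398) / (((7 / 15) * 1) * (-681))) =196595 / 34060442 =0.01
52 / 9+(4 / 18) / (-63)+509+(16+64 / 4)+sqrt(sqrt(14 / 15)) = 14^(1 / 4) * 15^(3 / 4) / 15+310021 / 567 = 547.76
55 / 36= 1.53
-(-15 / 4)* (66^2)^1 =16335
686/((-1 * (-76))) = 343/38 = 9.03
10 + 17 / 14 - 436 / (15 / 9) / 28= 131 / 70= 1.87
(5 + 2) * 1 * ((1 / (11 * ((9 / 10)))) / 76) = 35 / 3762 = 0.01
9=9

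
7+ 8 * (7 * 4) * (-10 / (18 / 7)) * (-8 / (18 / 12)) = 125629 / 27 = 4652.93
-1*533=-533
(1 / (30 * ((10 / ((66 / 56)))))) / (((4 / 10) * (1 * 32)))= 11 / 35840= 0.00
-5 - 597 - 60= -662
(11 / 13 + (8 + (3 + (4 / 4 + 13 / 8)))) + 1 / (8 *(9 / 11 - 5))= 69087 / 4784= 14.44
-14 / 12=-1.17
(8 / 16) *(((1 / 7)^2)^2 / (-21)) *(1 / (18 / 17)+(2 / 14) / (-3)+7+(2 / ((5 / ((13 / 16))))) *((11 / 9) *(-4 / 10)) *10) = -1987 / 31765230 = -0.00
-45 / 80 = -9 / 16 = -0.56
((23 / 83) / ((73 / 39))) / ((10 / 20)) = 1794 / 6059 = 0.30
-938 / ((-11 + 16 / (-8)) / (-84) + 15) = -1176 / 19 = -61.89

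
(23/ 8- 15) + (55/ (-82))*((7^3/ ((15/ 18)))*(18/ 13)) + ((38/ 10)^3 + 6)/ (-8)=-107130111/ 266500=-401.99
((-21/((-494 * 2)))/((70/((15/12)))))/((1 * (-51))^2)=1/6852768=0.00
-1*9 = -9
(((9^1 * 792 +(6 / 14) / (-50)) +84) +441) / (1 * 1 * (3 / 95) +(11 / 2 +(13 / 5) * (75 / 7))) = 229.21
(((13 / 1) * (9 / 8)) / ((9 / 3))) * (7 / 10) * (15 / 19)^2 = 12285 / 5776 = 2.13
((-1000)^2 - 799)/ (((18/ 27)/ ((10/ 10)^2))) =2997603/ 2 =1498801.50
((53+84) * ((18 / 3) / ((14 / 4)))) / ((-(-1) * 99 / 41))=22468 / 231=97.26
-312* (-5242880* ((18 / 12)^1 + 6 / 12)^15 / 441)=17867063951360 / 147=121544652730.34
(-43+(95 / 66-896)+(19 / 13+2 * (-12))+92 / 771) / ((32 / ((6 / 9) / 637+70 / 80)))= -945015852383 / 35958354432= -26.28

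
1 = 1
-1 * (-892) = 892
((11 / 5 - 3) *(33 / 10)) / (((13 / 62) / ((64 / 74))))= -130944 / 12025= -10.89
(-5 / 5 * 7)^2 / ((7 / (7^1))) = 49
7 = 7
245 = 245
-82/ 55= -1.49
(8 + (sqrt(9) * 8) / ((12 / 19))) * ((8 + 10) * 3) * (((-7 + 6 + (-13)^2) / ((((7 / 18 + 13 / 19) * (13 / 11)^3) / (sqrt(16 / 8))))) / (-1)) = -189961257024 * sqrt(2) / 806299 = -333183.83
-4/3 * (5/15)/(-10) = 2/45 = 0.04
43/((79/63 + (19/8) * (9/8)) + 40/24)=173376/22549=7.69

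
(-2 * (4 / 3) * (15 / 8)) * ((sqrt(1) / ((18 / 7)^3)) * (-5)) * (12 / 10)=1.76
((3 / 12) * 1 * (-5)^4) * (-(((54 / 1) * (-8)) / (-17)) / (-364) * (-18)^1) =-303750 / 1547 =-196.35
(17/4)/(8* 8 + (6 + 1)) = 17/284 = 0.06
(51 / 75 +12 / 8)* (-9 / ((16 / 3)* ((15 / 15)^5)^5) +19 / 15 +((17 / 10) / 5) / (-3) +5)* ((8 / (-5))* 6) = -584131 / 6250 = -93.46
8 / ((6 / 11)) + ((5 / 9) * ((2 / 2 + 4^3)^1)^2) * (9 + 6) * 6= 633794 / 3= 211264.67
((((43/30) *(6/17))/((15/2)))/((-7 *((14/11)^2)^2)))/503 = -629563/86229994200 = -0.00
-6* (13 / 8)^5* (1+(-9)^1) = 1113879 / 2048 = 543.89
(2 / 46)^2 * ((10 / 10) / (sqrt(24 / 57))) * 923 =2.69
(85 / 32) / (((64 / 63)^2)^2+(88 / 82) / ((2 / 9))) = 54899069085 / 121822468288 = 0.45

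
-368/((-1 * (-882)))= -184/441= -0.42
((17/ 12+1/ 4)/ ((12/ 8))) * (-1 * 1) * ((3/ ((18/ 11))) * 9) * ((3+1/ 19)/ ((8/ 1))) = -1595/ 228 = -7.00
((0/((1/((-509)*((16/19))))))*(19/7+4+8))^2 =0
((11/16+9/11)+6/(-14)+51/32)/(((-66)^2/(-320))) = -32905/167706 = -0.20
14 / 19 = 0.74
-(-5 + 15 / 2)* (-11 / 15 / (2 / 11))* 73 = 8833 / 12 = 736.08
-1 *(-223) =223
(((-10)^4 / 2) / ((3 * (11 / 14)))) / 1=2121.21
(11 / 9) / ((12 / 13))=143 / 108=1.32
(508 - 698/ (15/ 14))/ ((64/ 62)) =-8339/ 60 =-138.98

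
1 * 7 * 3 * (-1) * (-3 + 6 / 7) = 45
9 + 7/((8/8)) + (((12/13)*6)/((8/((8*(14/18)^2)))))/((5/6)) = 3904/195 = 20.02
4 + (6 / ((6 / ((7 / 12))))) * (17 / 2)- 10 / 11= 2125 / 264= 8.05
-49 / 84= -7 / 12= -0.58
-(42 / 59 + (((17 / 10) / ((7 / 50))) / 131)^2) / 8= -35743613 / 396899608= -0.09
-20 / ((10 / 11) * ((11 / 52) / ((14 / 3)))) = -1456 / 3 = -485.33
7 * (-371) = -2597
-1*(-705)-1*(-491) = 1196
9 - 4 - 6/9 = 13/3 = 4.33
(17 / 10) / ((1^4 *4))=17 / 40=0.42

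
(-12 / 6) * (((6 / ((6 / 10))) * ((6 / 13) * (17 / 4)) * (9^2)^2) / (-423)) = 371790 / 611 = 608.49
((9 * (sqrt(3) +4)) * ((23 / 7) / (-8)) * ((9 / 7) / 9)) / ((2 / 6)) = -621 / 98 - 621 * sqrt(3) / 392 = -9.08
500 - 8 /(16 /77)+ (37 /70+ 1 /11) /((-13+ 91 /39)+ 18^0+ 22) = 461.55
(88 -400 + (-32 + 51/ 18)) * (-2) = 2047/ 3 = 682.33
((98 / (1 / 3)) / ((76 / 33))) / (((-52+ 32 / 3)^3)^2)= 0.00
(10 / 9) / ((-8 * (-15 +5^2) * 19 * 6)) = -1 / 8208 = -0.00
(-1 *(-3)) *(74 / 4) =111 / 2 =55.50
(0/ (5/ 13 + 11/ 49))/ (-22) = 0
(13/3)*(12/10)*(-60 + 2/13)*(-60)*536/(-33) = -3336064/11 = -303278.55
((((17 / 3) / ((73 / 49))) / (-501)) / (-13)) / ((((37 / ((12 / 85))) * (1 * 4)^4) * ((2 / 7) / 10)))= 0.00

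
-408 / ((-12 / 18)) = 612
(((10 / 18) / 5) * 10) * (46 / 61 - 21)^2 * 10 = 152522500 / 33489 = 4554.41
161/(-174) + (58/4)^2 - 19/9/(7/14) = 214127/1044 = 205.10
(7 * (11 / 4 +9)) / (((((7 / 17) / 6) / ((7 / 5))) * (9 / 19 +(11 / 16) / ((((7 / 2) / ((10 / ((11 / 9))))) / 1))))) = 1487738 / 1845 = 806.36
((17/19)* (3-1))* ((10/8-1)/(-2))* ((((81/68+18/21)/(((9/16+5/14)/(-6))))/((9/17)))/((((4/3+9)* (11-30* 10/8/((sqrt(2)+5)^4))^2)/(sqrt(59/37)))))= -65376174076200000* sqrt(4366)/39338561725012904602519+4913193778543385400* sqrt(2183)/39338561725012904602519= 0.01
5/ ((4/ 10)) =25/ 2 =12.50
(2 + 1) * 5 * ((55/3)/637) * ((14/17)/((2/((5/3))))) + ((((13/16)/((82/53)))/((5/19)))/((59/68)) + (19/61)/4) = 2.67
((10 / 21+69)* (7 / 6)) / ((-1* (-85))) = 1459 / 1530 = 0.95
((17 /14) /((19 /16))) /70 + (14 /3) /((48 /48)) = 4.68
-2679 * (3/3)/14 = -2679/14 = -191.36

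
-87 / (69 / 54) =-1566 / 23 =-68.09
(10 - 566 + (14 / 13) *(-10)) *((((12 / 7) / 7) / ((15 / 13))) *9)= -1082.64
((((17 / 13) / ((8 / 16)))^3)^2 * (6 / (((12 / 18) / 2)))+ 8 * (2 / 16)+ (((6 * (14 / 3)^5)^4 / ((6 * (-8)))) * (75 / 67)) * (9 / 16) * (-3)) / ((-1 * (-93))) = 631016700473382524591577644977 / 47950614423667917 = 13159720851500.07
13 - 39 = -26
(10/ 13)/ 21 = 0.04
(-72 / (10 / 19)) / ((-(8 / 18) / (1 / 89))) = 3.46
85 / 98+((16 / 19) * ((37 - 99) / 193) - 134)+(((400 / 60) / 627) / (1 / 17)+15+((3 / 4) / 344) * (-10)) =-1447140002015 / 12238568496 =-118.24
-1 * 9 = -9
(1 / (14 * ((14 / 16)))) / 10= 2 / 245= 0.01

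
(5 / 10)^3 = 1 / 8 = 0.12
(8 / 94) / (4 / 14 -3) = -28 / 893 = -0.03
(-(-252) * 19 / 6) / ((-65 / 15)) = -2394 / 13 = -184.15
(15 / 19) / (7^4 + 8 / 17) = 51 / 155135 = 0.00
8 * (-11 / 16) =-11 / 2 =-5.50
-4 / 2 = -2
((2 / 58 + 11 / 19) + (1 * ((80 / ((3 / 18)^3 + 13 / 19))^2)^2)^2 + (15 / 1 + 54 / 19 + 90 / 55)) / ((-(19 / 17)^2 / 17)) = -365491327012112840588390005297255349256129436502371 / 811456547171184953043189892351391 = -450413923316350732.80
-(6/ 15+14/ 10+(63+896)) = -4804/ 5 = -960.80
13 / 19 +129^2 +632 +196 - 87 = 17382.68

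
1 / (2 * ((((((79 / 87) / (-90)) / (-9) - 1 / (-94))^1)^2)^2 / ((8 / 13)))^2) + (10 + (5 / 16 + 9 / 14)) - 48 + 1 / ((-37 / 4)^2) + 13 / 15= 2323281172616286525589525040321427374431472374719698353 / 4486449199019135054969442245691817267440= 517844083272852.31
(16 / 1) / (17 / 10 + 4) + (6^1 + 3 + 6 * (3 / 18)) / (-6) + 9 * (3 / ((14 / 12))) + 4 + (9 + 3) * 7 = 44801 / 399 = 112.28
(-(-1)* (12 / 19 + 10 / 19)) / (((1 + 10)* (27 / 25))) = 50 / 513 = 0.10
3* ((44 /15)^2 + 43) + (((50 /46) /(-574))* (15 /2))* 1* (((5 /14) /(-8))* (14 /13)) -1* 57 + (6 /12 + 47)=29927596001 /205951200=145.31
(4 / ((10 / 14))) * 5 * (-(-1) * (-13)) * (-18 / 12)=546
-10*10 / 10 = -10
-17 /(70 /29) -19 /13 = -8.50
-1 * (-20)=20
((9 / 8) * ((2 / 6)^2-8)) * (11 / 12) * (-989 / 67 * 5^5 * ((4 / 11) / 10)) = 43886875 / 3216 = 13646.42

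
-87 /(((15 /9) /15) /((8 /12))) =-522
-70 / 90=-7 / 9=-0.78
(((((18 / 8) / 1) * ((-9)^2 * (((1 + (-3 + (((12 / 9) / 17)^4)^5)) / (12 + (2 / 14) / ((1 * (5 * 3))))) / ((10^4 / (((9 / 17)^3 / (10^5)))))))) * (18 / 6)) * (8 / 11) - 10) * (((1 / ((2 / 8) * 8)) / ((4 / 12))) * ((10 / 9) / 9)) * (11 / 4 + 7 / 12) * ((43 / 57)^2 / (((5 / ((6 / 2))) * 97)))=-186666939765418023553007407316087379467757978559 / 8590445874917987831395843589083199522972385000000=-0.02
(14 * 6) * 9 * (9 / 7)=972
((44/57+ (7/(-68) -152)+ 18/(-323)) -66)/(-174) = 1.25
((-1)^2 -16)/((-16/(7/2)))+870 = 27945/32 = 873.28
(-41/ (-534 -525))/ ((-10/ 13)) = -533/ 10590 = -0.05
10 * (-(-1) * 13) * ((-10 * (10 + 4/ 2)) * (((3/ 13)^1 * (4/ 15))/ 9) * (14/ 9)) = -4480/ 27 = -165.93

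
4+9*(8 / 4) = 22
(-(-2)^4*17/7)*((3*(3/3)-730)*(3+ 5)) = 1581952/7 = 225993.14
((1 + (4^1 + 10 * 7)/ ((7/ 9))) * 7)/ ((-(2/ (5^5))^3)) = -20538330078125/ 8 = -2567291259765.62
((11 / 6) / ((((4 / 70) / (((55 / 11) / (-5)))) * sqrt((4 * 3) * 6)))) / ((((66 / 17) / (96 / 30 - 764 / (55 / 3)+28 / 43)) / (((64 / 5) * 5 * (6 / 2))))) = 7096208 * sqrt(2) / 1419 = 7072.27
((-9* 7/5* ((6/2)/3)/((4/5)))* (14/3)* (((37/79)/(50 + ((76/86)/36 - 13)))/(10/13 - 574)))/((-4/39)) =-13175071/833116304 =-0.02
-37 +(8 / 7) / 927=-240085 / 6489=-37.00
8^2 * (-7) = -448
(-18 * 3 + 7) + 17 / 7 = -312 / 7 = -44.57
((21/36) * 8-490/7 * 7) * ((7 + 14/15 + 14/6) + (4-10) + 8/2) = -180544/45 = -4012.09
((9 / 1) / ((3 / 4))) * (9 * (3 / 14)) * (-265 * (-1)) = 42930 / 7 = 6132.86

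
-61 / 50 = -1.22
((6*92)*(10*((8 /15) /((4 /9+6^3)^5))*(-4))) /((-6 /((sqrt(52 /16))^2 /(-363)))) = -1961739 /53033484036416752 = -0.00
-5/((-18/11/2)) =55/9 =6.11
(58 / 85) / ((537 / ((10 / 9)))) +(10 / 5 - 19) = -1396621 / 82161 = -17.00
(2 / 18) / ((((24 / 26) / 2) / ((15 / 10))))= 13 / 36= 0.36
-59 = -59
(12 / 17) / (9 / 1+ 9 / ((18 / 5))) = 0.06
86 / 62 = 43 / 31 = 1.39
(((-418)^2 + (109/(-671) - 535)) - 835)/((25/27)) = 125626059/671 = 187222.14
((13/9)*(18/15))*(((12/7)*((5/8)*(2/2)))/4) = 13/28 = 0.46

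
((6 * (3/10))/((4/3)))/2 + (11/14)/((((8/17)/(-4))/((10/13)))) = -16243/3640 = -4.46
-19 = -19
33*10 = 330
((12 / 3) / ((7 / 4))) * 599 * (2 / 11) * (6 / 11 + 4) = 958400 / 847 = 1131.52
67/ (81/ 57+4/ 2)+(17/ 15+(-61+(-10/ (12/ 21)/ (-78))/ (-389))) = -814837/ 20228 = -40.28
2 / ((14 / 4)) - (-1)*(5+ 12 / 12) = 46 / 7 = 6.57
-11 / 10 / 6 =-11 / 60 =-0.18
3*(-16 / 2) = -24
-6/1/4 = -1.50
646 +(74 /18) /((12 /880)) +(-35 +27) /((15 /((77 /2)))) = 125138 /135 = 926.95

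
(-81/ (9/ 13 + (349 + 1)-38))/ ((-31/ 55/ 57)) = 220077/ 8401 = 26.20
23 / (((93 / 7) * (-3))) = -161 / 279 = -0.58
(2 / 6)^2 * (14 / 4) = 7 / 18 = 0.39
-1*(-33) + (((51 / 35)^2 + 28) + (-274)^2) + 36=92089526 / 1225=75175.12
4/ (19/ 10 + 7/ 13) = 520/ 317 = 1.64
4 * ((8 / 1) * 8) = 256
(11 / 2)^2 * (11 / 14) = 1331 / 56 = 23.77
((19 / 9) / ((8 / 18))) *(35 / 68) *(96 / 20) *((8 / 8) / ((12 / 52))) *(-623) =-1077167 / 34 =-31681.38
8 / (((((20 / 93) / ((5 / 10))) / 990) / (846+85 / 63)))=15603088.29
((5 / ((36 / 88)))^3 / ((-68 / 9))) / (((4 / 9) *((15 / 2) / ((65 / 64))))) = -2162875 / 29376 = -73.63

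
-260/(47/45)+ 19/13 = -151207/611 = -247.47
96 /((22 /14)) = 672 /11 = 61.09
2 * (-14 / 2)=-14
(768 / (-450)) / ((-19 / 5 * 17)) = 128 / 4845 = 0.03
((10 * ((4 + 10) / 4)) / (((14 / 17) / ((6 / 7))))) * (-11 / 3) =-935 / 7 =-133.57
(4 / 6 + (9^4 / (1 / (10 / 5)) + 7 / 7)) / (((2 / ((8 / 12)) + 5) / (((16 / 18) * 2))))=2916.37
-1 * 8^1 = -8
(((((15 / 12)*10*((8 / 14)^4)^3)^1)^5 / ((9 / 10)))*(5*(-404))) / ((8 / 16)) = -16388186959750549702549379039100928000000000000 / 4572196746656610287899693778869948515951910723524009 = -0.00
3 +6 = 9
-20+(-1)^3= -21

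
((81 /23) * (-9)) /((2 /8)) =-2916 /23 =-126.78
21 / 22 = 0.95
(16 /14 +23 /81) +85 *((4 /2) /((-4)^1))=-46577 /1134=-41.07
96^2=9216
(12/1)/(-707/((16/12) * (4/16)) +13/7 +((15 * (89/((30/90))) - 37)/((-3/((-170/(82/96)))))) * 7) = 574/88041141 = 0.00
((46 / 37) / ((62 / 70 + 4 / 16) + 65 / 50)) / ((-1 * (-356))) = 1610 / 1122913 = 0.00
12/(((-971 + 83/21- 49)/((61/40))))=-3843/213370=-0.02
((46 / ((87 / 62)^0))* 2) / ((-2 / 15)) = -690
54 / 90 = 3 / 5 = 0.60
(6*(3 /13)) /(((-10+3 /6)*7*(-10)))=18 /8645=0.00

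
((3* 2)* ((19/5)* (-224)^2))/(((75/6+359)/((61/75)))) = 2504.61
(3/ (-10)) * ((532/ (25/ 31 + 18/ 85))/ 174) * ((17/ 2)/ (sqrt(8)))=-2.71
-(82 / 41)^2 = -4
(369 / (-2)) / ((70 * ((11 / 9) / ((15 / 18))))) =-1107 / 616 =-1.80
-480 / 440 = -12 / 11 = -1.09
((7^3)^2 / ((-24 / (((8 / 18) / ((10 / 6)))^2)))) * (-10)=470596 / 135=3485.90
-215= -215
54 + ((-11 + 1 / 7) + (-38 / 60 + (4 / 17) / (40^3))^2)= 202958065974463 / 4660992000000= 43.54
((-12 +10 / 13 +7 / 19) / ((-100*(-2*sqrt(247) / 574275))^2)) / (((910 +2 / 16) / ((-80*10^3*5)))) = 159354944.38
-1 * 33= -33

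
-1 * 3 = -3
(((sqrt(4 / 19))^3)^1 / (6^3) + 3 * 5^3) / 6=sqrt(19) / 58482 + 125 / 2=62.50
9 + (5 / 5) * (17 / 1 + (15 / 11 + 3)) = 334 / 11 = 30.36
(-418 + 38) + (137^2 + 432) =18821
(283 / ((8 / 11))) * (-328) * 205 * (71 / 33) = -168881665 / 3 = -56293888.33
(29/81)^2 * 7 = 5887/6561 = 0.90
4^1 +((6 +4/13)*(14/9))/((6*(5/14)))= 15056/1755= 8.58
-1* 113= -113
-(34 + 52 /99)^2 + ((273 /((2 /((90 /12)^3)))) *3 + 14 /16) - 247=26865669203 /156816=171319.69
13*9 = 117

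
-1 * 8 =-8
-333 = -333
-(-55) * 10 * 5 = 2750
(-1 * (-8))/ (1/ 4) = 32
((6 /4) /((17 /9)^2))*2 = 243 /289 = 0.84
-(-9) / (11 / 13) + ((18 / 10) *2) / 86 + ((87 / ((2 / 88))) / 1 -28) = 9012254 / 2365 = 3810.68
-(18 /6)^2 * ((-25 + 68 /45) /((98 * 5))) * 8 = 604 /175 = 3.45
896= 896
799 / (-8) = -799 / 8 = -99.88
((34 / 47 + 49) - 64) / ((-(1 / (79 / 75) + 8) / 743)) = 39385687 / 33229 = 1185.28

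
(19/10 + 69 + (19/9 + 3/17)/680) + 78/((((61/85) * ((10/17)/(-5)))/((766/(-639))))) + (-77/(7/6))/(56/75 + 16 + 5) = 431890913633773/367462049220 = 1175.33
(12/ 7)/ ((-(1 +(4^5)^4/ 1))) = -12/ 7696581394439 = -0.00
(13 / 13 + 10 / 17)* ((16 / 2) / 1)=216 / 17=12.71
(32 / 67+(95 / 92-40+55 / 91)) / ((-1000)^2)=-21250821 / 560924000000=-0.00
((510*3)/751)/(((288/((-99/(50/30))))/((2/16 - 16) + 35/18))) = 562683/96128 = 5.85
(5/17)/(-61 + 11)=-1/170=-0.01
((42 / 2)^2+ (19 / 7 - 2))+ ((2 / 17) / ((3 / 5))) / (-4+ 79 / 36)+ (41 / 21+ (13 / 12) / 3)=3531821 / 7956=443.92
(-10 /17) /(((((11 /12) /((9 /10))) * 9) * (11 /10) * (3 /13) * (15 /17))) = -0.29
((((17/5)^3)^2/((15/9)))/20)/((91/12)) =217238121/35546875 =6.11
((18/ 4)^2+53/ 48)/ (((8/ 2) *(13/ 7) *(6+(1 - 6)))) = 7175/ 2496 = 2.87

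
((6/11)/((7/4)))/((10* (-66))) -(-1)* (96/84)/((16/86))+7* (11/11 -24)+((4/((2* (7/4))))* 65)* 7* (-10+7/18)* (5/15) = -208197494/114345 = -1820.78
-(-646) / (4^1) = 161.50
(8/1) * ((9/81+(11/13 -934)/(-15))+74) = 637984/585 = 1090.57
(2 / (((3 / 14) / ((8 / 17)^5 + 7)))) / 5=279209476 / 21297855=13.11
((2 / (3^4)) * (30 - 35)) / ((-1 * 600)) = 1 / 4860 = 0.00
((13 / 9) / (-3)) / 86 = -0.01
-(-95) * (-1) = -95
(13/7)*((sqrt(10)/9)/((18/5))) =0.18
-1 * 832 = -832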